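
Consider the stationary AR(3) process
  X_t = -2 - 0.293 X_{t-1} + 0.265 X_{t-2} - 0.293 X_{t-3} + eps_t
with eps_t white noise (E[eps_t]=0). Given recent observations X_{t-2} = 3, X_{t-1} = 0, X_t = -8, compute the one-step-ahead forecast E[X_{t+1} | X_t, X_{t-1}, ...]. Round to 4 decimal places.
E[X_{t+1} \mid \mathcal F_t] = -0.5350

For an AR(p) model X_t = c + sum_i phi_i X_{t-i} + eps_t, the
one-step-ahead conditional mean is
  E[X_{t+1} | X_t, ...] = c + sum_i phi_i X_{t+1-i}.
Substitute known values:
  E[X_{t+1} | ...] = -2 + (-0.293) * (-8) + (0.265) * (0) + (-0.293) * (3)
                   = -0.5350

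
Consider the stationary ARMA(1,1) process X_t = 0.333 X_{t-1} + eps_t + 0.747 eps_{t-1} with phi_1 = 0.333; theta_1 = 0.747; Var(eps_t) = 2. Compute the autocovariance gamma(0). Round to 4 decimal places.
\gamma(0) = 4.6237

Multiply the model equation by X_{t-k} and take expectations. With theta_0 = psi_0 = 1 and psi_j the MA(infinity) weights, this gives
  gamma(k) - sum_i phi_i gamma(k-i) = c_k,
  c_k = sigma^2 * sum_{j=k..q} theta_j psi_{j-k}   (c_k = 0 for k > q),
using gamma(-m) = gamma(m).
psi-weights needed (psi_j = theta_j + sum_i phi_i psi_{j-i}):
  psi_1 = theta_1 + phi_1 = 0.747 + (0.333) = 1.08
Right-hand sides:
  c_0 = sigma^2 (1 + theta_1 psi_1) = 2 * (1 + (0.747)(1.08)) = 2 * 1.80676 = 3.61352
  c_1 = sigma^2 theta_1 = 2 * (0.747) = 1.494
  c_2 = 0
Equations for k = 0 and k = 1 (AR order 1):
  gamma(0) = phi_1 gamma(1) + c_0
  gamma(1) = phi_1 gamma(0) + c_1
Substituting the second into the first: gamma(0) (1 - phi_1^2) = c_0 + phi_1 c_1, so
  gamma(0) = (c_0 + phi_1 c_1) / (1 - phi_1^2) = (3.61352 + (0.333)(1.494)) / (1 - (0.333)^2) = 4.111022 / 0.889111 = 4.623744.
Therefore gamma(0) = 4.6237 (to 4 decimal places).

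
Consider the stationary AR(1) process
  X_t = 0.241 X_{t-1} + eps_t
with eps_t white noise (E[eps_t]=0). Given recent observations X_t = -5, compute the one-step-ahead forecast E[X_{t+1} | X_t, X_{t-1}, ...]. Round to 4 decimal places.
E[X_{t+1} \mid \mathcal F_t] = -1.2050

For an AR(p) model X_t = c + sum_i phi_i X_{t-i} + eps_t, the
one-step-ahead conditional mean is
  E[X_{t+1} | X_t, ...] = c + sum_i phi_i X_{t+1-i}.
Substitute known values:
  E[X_{t+1} | ...] = (0.241) * (-5)
                   = -1.2050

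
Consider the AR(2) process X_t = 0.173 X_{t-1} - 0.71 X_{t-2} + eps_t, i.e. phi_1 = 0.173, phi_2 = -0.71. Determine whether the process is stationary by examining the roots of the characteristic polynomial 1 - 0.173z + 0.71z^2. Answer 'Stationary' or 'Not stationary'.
\text{Stationary}

The AR(p) characteristic polynomial is P(z) = 1 - 0.173z + 0.71z^2.
Stationarity requires all roots to lie outside the unit circle, i.e. |z| > 1 for every root.
Set 1 + (-0.173) z + (0.71) z^2 = 0, i.e. a z^2 + b z + c = 0 with a = 0.71, b = -0.173, c = 1.
Discriminant D = b^2 - 4ac = (-0.173)^2 - 4*(0.71)*1 = 0.029929 - (2.84) = -2.810071.
D < 0, so the roots are the complex-conjugate pair z = (-b +/- i sqrt(-D)) / (2a) = 0.1218 +/- 1.1805i.
For a conjugate pair |z|^2 = z * conj(z) = (product of roots) = c/a = 1/(0.71) = 1.408451, so |z| = sqrt(1.408451) = 1.1868 for both roots.
Moduli of all roots: 1.1868, 1.1868.
All moduli strictly greater than 1? Yes.
Verdict: Stationary.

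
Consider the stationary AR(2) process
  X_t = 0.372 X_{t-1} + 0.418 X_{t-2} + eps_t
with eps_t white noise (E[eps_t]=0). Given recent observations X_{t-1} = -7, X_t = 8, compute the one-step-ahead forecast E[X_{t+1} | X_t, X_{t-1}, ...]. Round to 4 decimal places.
E[X_{t+1} \mid \mathcal F_t] = 0.0500

For an AR(p) model X_t = c + sum_i phi_i X_{t-i} + eps_t, the
one-step-ahead conditional mean is
  E[X_{t+1} | X_t, ...] = c + sum_i phi_i X_{t+1-i}.
Substitute known values:
  E[X_{t+1} | ...] = (0.372) * (8) + (0.418) * (-7)
                   = 0.0500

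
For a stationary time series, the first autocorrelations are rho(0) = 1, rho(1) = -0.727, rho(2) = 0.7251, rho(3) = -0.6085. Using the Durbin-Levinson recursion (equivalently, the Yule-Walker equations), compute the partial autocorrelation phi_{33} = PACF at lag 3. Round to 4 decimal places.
\phi_{33} = 0.0051

The PACF at lag k is phi_{kk}, the last component of the solution
to the Yule-Walker system G_k phi = r_k where
  (G_k)_{ij} = rho(|i - j|), (r_k)_i = rho(i), i,j = 1..k.
Equivalently, Durbin-Levinson gives phi_{kk} iteratively:
  phi_{11} = rho(1)
  phi_{kk} = [rho(k) - sum_{j=1..k-1} phi_{k-1,j} rho(k-j)]
            / [1 - sum_{j=1..k-1} phi_{k-1,j} rho(j)],
  phi_{k,j} = phi_{k-1,j} - phi_{kk} phi_{k-1,k-j},  j = 1..k-1.
Step k = 1:
  phi_11 = rho(1) = -0.727.
Step k = 2:
  phi_22 = [rho(2) - phi_11 rho(1)] / [1 - phi_11 rho(1)] = [0.7251 - (-0.727)(-0.727)] / [1 - (-0.727)(-0.727)]
         = 0.196571 / 0.471471 = 0.416931.
  Update: phi_21 = phi_11 - phi_22 phi_11 = -0.727 - (0.416931)(-0.727) = -0.423891.
Step k = 3:
  phi_33 = [rho(3) - phi_21 rho(2) - phi_22 rho(1)] / [1 - phi_21 rho(1) - phi_22 rho(2)]
    numerator   = -0.6085 - (-0.423891)(0.7251) - (0.416931)(-0.727) = 0.00197237
    denominator = 1 - (-0.423891)(-0.727) - (0.416931)(0.7251) = 0.3895144
  phi_33 = 0.00197237 / 0.3895144 = 0.0051.
Therefore phi_{33} = 0.0051.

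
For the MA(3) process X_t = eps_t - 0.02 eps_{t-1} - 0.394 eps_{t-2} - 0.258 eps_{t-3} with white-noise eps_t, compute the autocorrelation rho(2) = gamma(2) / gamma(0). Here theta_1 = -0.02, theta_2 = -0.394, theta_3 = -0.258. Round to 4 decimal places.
\rho(2) = -0.3181

For an MA(q) process with theta_0 = 1, the autocovariance is
  gamma(k) = sigma^2 * sum_{i=0..q-k} theta_i * theta_{i+k},
and rho(k) = gamma(k) / gamma(0). Sigma^2 cancels.
  numerator   = (1)*(-0.394) + (-0.02)*(-0.258) = -0.38884.
  denominator = (1)^2 + (-0.02)^2 + (-0.394)^2 + (-0.258)^2 = 1.2222.
  rho(2) = -0.38884 / 1.2222 = -0.3181.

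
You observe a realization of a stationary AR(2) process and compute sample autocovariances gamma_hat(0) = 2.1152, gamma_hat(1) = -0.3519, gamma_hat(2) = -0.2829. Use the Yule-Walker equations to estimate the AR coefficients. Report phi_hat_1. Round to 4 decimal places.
\hat\phi_{1} = -0.1940

The Yule-Walker equations for an AR(p) process read, in matrix form,
  Gamma_p phi = r_p,   with   (Gamma_p)_{ij} = gamma(|i - j|),
                       (r_p)_i = gamma(i),   i,j = 1..p.
Substitute the sample gammas (Toeplitz matrix and right-hand side of size 2):
  Gamma_p = [[2.1152, -0.3519], [-0.3519, 2.1152]]
  r_p     = [-0.3519, -0.2829]
Written out:
  2.1152 phi_1 - 0.3519 phi_2 = -0.3519
  -0.3519 phi_1 + 2.1152 phi_2 = -0.2829
Solve by Cramer's rule:
  det = gamma(0)^2 - gamma(1)^2 = (2.1152)^2 - (-0.3519)^2 = 4.47407104 - 0.12383361 = 4.35023743
  phi_hat_1 = [gamma(1) gamma(0) - gamma(1) gamma(2)] / det = [(-0.3519)(2.1152) - (-0.3519)(-0.2829)] / 4.35023743 = -0.84389139 / 4.35023743 = -0.194
  phi_hat_2 = [gamma(0) gamma(2) - gamma(1)^2] / det = [(2.1152)(-0.2829) - (-0.3519)^2] / 4.35023743 = -0.72222369 / 4.35023743 = -0.166
So phi_hat = [-0.1940, -0.1660].
Therefore phi_hat_1 = -0.1940.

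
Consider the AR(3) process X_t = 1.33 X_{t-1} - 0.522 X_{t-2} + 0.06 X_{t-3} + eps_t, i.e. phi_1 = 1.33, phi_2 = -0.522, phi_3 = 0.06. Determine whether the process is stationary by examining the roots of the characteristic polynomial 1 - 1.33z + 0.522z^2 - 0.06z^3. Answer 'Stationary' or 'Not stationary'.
\text{Stationary}

The AR(p) characteristic polynomial is P(z) = 1 - 1.33z + 0.522z^2 - 0.06z^3.
Stationarity requires all roots to lie outside the unit circle, i.e. |z| > 1 for every root.
Degree 3: look for a simple real root z0 first, then factor out (1 - z/z0) and solve the remaining quadratic.
Testing z0 = 2.5: P(2.5) = 1 + (-1.33)(2.5) + (0.522)(2.5)^2 + (-0.06)(2.5)^3
  = 1 + (-3.325) + (3.2625) + (-0.9375) = 0.  So z_0 = 2.5 is a root, |z_0| = 2.5.
Divide out the factor (1 - 0.4 z) = (1 - z/z0) (since 1/z0 = 0.4):
  P(z) = (1 - 0.4 z)(1 + (-0.93) z + (0.15) z^2)
  [check: z-coef -0.93 - (0.4) = -1.33; z^2-coef 0.15 - (0.4)(-0.93) = 0.522; z^3-coef -(0.4)(0.15) = -0.06.]
Remaining roots from the quadratic factor 1 + (-0.93) z + (0.15) z^2:
  Set 1 + (-0.93) z + (0.15) z^2 = 0, i.e. a z^2 + b z + c = 0 with a = 0.15, b = -0.93, c = 1.
  Discriminant D = b^2 - 4ac = (-0.93)^2 - 4*(0.15)*1 = 0.8649 - (0.6) = 0.2649.
  D >= 0, so the roots are real: z = (-b +/- sqrt(D)) / (2a) = (0.93 +/- 0.514684) / (0.3).
    z_1 = (0.93 + 0.514684) / (0.3) = 4.8156,   |z_1| = 4.8156.
    z_2 = (0.93 - 0.514684) / (0.3) = 1.3844,   |z_2| = 1.3844.
Moduli of all roots: 2.5000, 4.8156, 1.3844.
All moduli strictly greater than 1? Yes.
Verdict: Stationary.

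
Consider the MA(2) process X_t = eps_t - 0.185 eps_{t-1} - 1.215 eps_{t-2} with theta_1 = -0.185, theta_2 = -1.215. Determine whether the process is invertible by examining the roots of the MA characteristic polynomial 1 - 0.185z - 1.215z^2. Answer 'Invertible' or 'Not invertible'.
\text{Not invertible}

The MA(q) characteristic polynomial is P(z) = 1 - 0.185z - 1.215z^2.
Invertibility requires all roots to lie outside the unit circle, i.e. |z| > 1 for every root.
Set 1 + (-0.185) z + (-1.215) z^2 = 0, i.e. a z^2 + b z + c = 0 with a = -1.215, b = -0.185, c = 1.
Discriminant D = b^2 - 4ac = (-0.185)^2 - 4*(-1.215)*1 = 0.034225 - (-4.86) = 4.894225.
D >= 0, so the roots are real: z = (-b +/- sqrt(D)) / (2a) = (0.185 +/- 2.21229) / (-2.43).
  z_1 = (0.185 + 2.21229) / (-2.43) = -0.9865,   |z_1| = 0.9865.
  z_2 = (0.185 - 2.21229) / (-2.43) = 0.8343,   |z_2| = 0.8343.
Moduli of all roots: 0.9865, 0.8343.
All moduli strictly greater than 1? No.
Verdict: Not invertible.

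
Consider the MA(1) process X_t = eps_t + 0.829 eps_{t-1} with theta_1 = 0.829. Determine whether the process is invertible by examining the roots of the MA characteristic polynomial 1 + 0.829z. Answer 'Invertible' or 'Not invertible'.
\text{Invertible}

The MA(q) characteristic polynomial is P(z) = 1 + 0.829z.
Invertibility requires all roots to lie outside the unit circle, i.e. |z| > 1 for every root.
This is linear in z: 1 + (0.829) z = 0  =>  z = -1/(0.829) = -1.206273,  |z| = 1.206273.
Moduli of all roots: 1.2063.
All moduli strictly greater than 1? Yes.
Verdict: Invertible.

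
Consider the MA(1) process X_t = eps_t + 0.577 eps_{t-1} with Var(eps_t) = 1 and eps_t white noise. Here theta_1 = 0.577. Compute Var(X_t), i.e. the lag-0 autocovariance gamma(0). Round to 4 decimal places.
\gamma(0) = 1.3329

For an MA(q) process X_t = eps_t + sum_i theta_i eps_{t-i} with
Var(eps_t) = sigma^2, the variance is
  gamma(0) = sigma^2 * (1 + sum_i theta_i^2).
  sum_i theta_i^2 = (0.577)^2 = 0.332929.
  gamma(0) = 1 * (1 + 0.332929) = 1 * 1.332929 = 1.332929, which rounds to 1.3329.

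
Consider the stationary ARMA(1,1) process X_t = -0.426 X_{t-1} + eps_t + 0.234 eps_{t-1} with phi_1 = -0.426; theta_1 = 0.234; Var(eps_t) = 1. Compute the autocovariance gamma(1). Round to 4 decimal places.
\gamma(1) = -0.2112

Multiply the model equation by X_{t-k} and take expectations. With theta_0 = psi_0 = 1 and psi_j the MA(infinity) weights, this gives
  gamma(k) - sum_i phi_i gamma(k-i) = c_k,
  c_k = sigma^2 * sum_{j=k..q} theta_j psi_{j-k}   (c_k = 0 for k > q),
using gamma(-m) = gamma(m).
psi-weights needed (psi_j = theta_j + sum_i phi_i psi_{j-i}):
  psi_1 = theta_1 + phi_1 = 0.234 + (-0.426) = -0.192
Right-hand sides:
  c_0 = sigma^2 (1 + theta_1 psi_1) = 1 * (1 + (0.234)(-0.192)) = 1 * 0.955072 = 0.955072
  c_1 = sigma^2 theta_1 = 1 * (0.234) = 0.234
  c_2 = 0
Equations for k = 0 and k = 1 (AR order 1):
  gamma(0) = phi_1 gamma(1) + c_0
  gamma(1) = phi_1 gamma(0) + c_1
Substituting the second into the first: gamma(0) (1 - phi_1^2) = c_0 + phi_1 c_1, so
  gamma(0) = (c_0 + phi_1 c_1) / (1 - phi_1^2) = (0.955072 + (-0.426)(0.234)) / (1 - (-0.426)^2) = 0.855388 / 0.818524 = 1.045037.
  gamma(1) = phi_1 gamma(0) + c_1 = (-0.426)(1.045037) + (0.234) = -0.211186.
Therefore gamma(1) = -0.2112 (to 4 decimal places).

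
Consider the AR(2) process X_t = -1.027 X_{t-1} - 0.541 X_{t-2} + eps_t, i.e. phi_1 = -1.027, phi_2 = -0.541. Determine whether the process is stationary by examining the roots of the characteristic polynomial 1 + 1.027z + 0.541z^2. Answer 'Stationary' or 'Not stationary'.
\text{Stationary}

The AR(p) characteristic polynomial is P(z) = 1 + 1.027z + 0.541z^2.
Stationarity requires all roots to lie outside the unit circle, i.e. |z| > 1 for every root.
Set 1 + (1.027) z + (0.541) z^2 = 0, i.e. a z^2 + b z + c = 0 with a = 0.541, b = 1.027, c = 1.
Discriminant D = b^2 - 4ac = (1.027)^2 - 4*(0.541)*1 = 1.054729 - (2.164) = -1.109271.
D < 0, so the roots are the complex-conjugate pair z = (-b +/- i sqrt(-D)) / (2a) = -0.9492 +/- 0.9734i.
For a conjugate pair |z|^2 = z * conj(z) = (product of roots) = c/a = 1/(0.541) = 1.848429, so |z| = sqrt(1.848429) = 1.3596 for both roots.
Moduli of all roots: 1.3596, 1.3596.
All moduli strictly greater than 1? Yes.
Verdict: Stationary.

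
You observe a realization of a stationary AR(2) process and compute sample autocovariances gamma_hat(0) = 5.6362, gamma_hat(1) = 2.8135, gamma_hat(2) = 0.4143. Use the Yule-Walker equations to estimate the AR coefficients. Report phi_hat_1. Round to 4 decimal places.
\hat\phi_{1} = 0.6160

The Yule-Walker equations for an AR(p) process read, in matrix form,
  Gamma_p phi = r_p,   with   (Gamma_p)_{ij} = gamma(|i - j|),
                       (r_p)_i = gamma(i),   i,j = 1..p.
Substitute the sample gammas (Toeplitz matrix and right-hand side of size 2):
  Gamma_p = [[5.6362, 2.8135], [2.8135, 5.6362]]
  r_p     = [2.8135, 0.4143]
Written out:
  5.6362 phi_1 + 2.8135 phi_2 = 2.8135
  2.8135 phi_1 + 5.6362 phi_2 = 0.4143
Solve by Cramer's rule:
  det = gamma(0)^2 - gamma(1)^2 = (5.6362)^2 - (2.8135)^2 = 31.76675044 - 7.91578225 = 23.85096819
  phi_hat_1 = [gamma(1) gamma(0) - gamma(1) gamma(2)] / det = [(2.8135)(5.6362) - (2.8135)(0.4143)] / 23.85096819 = 14.69181565 / 23.85096819 = 0.616
  phi_hat_2 = [gamma(0) gamma(2) - gamma(1)^2] / det = [(5.6362)(0.4143) - (2.8135)^2] / 23.85096819 = -5.58070459 / 23.85096819 = -0.234
So phi_hat = [0.6160, -0.2340].
Therefore phi_hat_1 = 0.6160.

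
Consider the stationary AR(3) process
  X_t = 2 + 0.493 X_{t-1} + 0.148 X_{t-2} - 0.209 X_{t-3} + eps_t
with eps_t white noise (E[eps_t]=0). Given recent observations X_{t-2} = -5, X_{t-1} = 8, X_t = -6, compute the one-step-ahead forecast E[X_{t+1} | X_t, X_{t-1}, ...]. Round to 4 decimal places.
E[X_{t+1} \mid \mathcal F_t] = 1.2710

For an AR(p) model X_t = c + sum_i phi_i X_{t-i} + eps_t, the
one-step-ahead conditional mean is
  E[X_{t+1} | X_t, ...] = c + sum_i phi_i X_{t+1-i}.
Substitute known values:
  E[X_{t+1} | ...] = 2 + (0.493) * (-6) + (0.148) * (8) + (-0.209) * (-5)
                   = 1.2710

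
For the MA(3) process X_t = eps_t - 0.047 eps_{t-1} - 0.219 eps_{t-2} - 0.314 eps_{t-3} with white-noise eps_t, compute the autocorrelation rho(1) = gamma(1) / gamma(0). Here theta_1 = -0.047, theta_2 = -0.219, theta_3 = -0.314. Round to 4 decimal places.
\rho(1) = 0.0279

For an MA(q) process with theta_0 = 1, the autocovariance is
  gamma(k) = sigma^2 * sum_{i=0..q-k} theta_i * theta_{i+k},
and rho(k) = gamma(k) / gamma(0). Sigma^2 cancels.
  numerator   = (1)*(-0.047) + (-0.047)*(-0.219) + (-0.219)*(-0.314) = 0.032059.
  denominator = (1)^2 + (-0.047)^2 + (-0.219)^2 + (-0.314)^2 = 1.148766.
  rho(1) = 0.032059 / 1.148766 = 0.0279.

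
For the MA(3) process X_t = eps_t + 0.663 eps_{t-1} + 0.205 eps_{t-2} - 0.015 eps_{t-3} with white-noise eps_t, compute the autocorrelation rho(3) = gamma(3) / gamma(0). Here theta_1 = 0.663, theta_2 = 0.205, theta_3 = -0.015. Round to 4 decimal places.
\rho(3) = -0.0101

For an MA(q) process with theta_0 = 1, the autocovariance is
  gamma(k) = sigma^2 * sum_{i=0..q-k} theta_i * theta_{i+k},
and rho(k) = gamma(k) / gamma(0). Sigma^2 cancels.
  numerator   = (1)*(-0.015) = -0.015.
  denominator = (1)^2 + (0.663)^2 + (0.205)^2 + (-0.015)^2 = 1.481819.
  rho(3) = -0.015 / 1.481819 = -0.0101.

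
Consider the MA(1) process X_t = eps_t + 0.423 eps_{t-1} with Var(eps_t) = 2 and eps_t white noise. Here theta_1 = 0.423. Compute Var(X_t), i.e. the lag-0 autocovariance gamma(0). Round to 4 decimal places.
\gamma(0) = 2.3579

For an MA(q) process X_t = eps_t + sum_i theta_i eps_{t-i} with
Var(eps_t) = sigma^2, the variance is
  gamma(0) = sigma^2 * (1 + sum_i theta_i^2).
  sum_i theta_i^2 = (0.423)^2 = 0.178929.
  gamma(0) = 2 * (1 + 0.178929) = 2 * 1.178929 = 2.357858, which rounds to 2.3579.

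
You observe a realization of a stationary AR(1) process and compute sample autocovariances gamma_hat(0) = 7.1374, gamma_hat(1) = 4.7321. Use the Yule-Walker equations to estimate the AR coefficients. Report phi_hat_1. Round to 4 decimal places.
\hat\phi_{1} = 0.6630

The Yule-Walker equations for an AR(p) process read, in matrix form,
  Gamma_p phi = r_p,   with   (Gamma_p)_{ij} = gamma(|i - j|),
                       (r_p)_i = gamma(i),   i,j = 1..p.
Substitute the sample gammas (Toeplitz matrix and right-hand side of size 1):
  Gamma_p = [[7.1374]]
  r_p     = [4.7321]
With p = 1 this is the single equation gamma(0) phi_1 = gamma(1):
  phi_hat_1 = gamma(1) / gamma(0) = 4.7321 / 7.1374 = 0.6630.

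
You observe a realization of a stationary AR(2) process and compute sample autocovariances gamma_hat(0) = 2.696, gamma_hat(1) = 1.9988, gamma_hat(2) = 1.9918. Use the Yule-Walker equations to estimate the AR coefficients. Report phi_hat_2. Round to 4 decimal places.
\hat\phi_{2} = 0.4200

The Yule-Walker equations for an AR(p) process read, in matrix form,
  Gamma_p phi = r_p,   with   (Gamma_p)_{ij} = gamma(|i - j|),
                       (r_p)_i = gamma(i),   i,j = 1..p.
Substitute the sample gammas (Toeplitz matrix and right-hand side of size 2):
  Gamma_p = [[2.696, 1.9988], [1.9988, 2.696]]
  r_p     = [1.9988, 1.9918]
Written out:
  2.696 phi_1 + 1.9988 phi_2 = 1.9988
  1.9988 phi_1 + 2.696 phi_2 = 1.9918
Solve by Cramer's rule:
  det = gamma(0)^2 - gamma(1)^2 = (2.696)^2 - (1.9988)^2 = 7.268416 - 3.99520144 = 3.27321456
  phi_hat_1 = [gamma(1) gamma(0) - gamma(1) gamma(2)] / det = [(1.9988)(2.696) - (1.9988)(1.9918)] / 3.27321456 = 1.40755496 / 3.27321456 = 0.43
  phi_hat_2 = [gamma(0) gamma(2) - gamma(1)^2] / det = [(2.696)(1.9918) - (1.9988)^2] / 3.27321456 = 1.37469136 / 3.27321456 = 0.42
So phi_hat = [0.4300, 0.4200].
Therefore phi_hat_2 = 0.4200.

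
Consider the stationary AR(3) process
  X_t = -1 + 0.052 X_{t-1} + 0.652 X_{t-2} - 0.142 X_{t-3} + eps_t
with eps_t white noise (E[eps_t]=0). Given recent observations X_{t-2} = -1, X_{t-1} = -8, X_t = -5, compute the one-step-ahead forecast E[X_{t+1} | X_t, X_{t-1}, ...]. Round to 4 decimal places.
E[X_{t+1} \mid \mathcal F_t] = -6.3340

For an AR(p) model X_t = c + sum_i phi_i X_{t-i} + eps_t, the
one-step-ahead conditional mean is
  E[X_{t+1} | X_t, ...] = c + sum_i phi_i X_{t+1-i}.
Substitute known values:
  E[X_{t+1} | ...] = -1 + (0.052) * (-5) + (0.652) * (-8) + (-0.142) * (-1)
                   = -6.3340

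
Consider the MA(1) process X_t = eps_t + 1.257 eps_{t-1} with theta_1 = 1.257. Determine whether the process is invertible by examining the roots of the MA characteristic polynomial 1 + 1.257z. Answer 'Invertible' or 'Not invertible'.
\text{Not invertible}

The MA(q) characteristic polynomial is P(z) = 1 + 1.257z.
Invertibility requires all roots to lie outside the unit circle, i.e. |z| > 1 for every root.
This is linear in z: 1 + (1.257) z = 0  =>  z = -1/(1.257) = -0.795545,  |z| = 0.795545.
Moduli of all roots: 0.7955.
All moduli strictly greater than 1? No.
Verdict: Not invertible.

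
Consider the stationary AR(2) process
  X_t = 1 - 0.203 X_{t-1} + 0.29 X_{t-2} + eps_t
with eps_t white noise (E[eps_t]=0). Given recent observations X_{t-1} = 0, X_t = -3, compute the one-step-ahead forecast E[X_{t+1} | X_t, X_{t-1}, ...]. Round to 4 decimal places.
E[X_{t+1} \mid \mathcal F_t] = 1.6090

For an AR(p) model X_t = c + sum_i phi_i X_{t-i} + eps_t, the
one-step-ahead conditional mean is
  E[X_{t+1} | X_t, ...] = c + sum_i phi_i X_{t+1-i}.
Substitute known values:
  E[X_{t+1} | ...] = 1 + (-0.203) * (-3) + (0.29) * (0)
                   = 1.6090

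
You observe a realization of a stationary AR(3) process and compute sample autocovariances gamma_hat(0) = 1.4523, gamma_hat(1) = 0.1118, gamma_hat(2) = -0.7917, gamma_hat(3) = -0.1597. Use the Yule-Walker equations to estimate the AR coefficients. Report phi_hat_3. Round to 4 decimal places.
\hat\phi_{3} = -0.0030

The Yule-Walker equations for an AR(p) process read, in matrix form,
  Gamma_p phi = r_p,   with   (Gamma_p)_{ij} = gamma(|i - j|),
                       (r_p)_i = gamma(i),   i,j = 1..p.
Substitute the sample gammas (Toeplitz matrix and right-hand side of size 3):
  Gamma_p = [[1.4523, 0.1118, -0.7917], [0.1118, 1.4523, 0.1118], [-0.7917, 0.1118, 1.4523]]
  r_p     = [0.1118, -0.7917, -0.1597]
Written out (R1..R3):
  (R1) 1.4523 phi_1 + 0.1118 phi_2 - 0.7917 phi_3 = 0.1118
  (R2) 0.1118 phi_1 + 1.4523 phi_2 + 0.1118 phi_3 = -0.7917
  (R3) -0.7917 phi_1 + 0.1118 phi_2 + 1.4523 phi_3 = -0.1597
Gaussian elimination:
  R2 <- R2 - (0.1118/1.4523) R1 = R2 - (0.076981) R1:  1.443693 phi_2 + 0.172746 phi_3 = -0.800307
  R3 <- R3 - (-0.7917/1.4523) R1 = R3 - (-0.545135) R1:  0.172746 phi_2 + 1.020716 phi_3 = -0.098754
  R3 <- R3 - (0.172746/1.443693) R2 = R3 - (0.119656) R2:  1.000046 phi_3 = -0.002993
Back-substitution:
  phi_hat_3 = -0.002993 / 1.000046 = -0.002993
  phi_hat_2 = (-0.800307 - (0.172746)(-0.002993)) / 1.443693 = -0.553988
  phi_hat_1 = (0.1118 - (0.1118)(-0.553988) - (-0.7917)(-0.002993)) / 1.4523 = 0.117997
So phi_hat = [0.1180, -0.5540, -0.0030].
Therefore phi_hat_3 = -0.0030.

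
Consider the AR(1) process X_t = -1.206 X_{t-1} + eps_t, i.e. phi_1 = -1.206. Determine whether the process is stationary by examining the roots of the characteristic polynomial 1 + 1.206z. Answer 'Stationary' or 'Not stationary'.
\text{Not stationary}

The AR(p) characteristic polynomial is P(z) = 1 + 1.206z.
Stationarity requires all roots to lie outside the unit circle, i.e. |z| > 1 for every root.
This is linear in z: 1 + (1.206) z = 0  =>  z = -1/(1.206) = -0.829187,  |z| = 0.829187.
Moduli of all roots: 0.8292.
All moduli strictly greater than 1? No.
Verdict: Not stationary.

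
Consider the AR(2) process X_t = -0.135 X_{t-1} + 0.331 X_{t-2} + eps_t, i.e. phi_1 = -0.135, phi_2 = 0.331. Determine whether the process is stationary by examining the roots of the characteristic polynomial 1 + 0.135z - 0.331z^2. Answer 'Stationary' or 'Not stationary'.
\text{Stationary}

The AR(p) characteristic polynomial is P(z) = 1 + 0.135z - 0.331z^2.
Stationarity requires all roots to lie outside the unit circle, i.e. |z| > 1 for every root.
Set 1 + (0.135) z + (-0.331) z^2 = 0, i.e. a z^2 + b z + c = 0 with a = -0.331, b = 0.135, c = 1.
Discriminant D = b^2 - 4ac = (0.135)^2 - 4*(-0.331)*1 = 0.018225 - (-1.324) = 1.342225.
D >= 0, so the roots are real: z = (-b +/- sqrt(D)) / (2a) = (-0.135 +/- 1.158544) / (-0.662).
  z_1 = (-0.135 + 1.158544) / (-0.662) = -1.5461,   |z_1| = 1.5461.
  z_2 = (-0.135 - 1.158544) / (-0.662) = 1.954,   |z_2| = 1.954.
Moduli of all roots: 1.5461, 1.9540.
All moduli strictly greater than 1? Yes.
Verdict: Stationary.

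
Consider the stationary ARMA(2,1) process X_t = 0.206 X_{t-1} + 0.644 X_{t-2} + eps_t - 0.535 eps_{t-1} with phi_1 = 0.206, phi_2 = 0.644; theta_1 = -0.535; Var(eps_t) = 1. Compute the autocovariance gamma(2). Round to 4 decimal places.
\gamma(2) = 0.9982

Multiply the model equation by X_{t-k} and take expectations. With theta_0 = psi_0 = 1 and psi_j the MA(infinity) weights, this gives
  gamma(k) - sum_i phi_i gamma(k-i) = c_k,
  c_k = sigma^2 * sum_{j=k..q} theta_j psi_{j-k}   (c_k = 0 for k > q),
using gamma(-m) = gamma(m).
psi-weights needed (psi_j = theta_j + sum_i phi_i psi_{j-i}):
  psi_1 = theta_1 + phi_1 = -0.535 + (0.206) = -0.329
Right-hand sides:
  c_0 = sigma^2 (1 + theta_1 psi_1) = 1 * (1 + (-0.535)(-0.329)) = 1 * 1.176015 = 1.176015
  c_1 = sigma^2 theta_1 = 1 * (-0.535) = -0.535
  c_2 = 0
Equations for k = 0, 1, 2 (AR order 2, c_2 = 0):
  (E0) gamma(0) = phi_1 gamma(1) + phi_2 gamma(2) + c_0
  (E1) gamma(1) = phi_1 gamma(0) + phi_2 gamma(1) + c_1
  (E2) gamma(2) = phi_1 gamma(1) + phi_2 gamma(0)
From (E1): gamma(1) = A gamma(0) + B with
  A = phi_1 / (1 - phi_2) = 0.206 / 0.356 = 0.578652,   B = c_1 / (1 - phi_2) = -0.535 / 0.356 = -1.502809.
Insert (E2) into (E0): gamma(0) (1 - phi_2^2) = phi_1 (1 + phi_2) gamma(1) + c_0.
  phi_1 (1 + phi_2) = (0.206)(1.644) = 0.338664,   1 - phi_2^2 = 0.585264.
Replace gamma(1) by A gamma(0) + B and collect gamma(0):
  gamma(0) [0.585264 - (0.338664)(0.578652)] = (0.338664)(-1.502809) + 1.176015
  gamma(0) * 0.389296 = 0.667068
  gamma(0) = 0.667068 / 0.389296 = 1.713525.
  gamma(1) = A gamma(0) + B = (0.578652)(1.713525) + (-1.502809) = -0.511275.
  gamma(2) = phi_1 gamma(1) + phi_2 gamma(0) = (0.206)(-0.511275) + (0.644)(1.713525) = 0.998188.
Therefore gamma(2) = 0.9982 (to 4 decimal places).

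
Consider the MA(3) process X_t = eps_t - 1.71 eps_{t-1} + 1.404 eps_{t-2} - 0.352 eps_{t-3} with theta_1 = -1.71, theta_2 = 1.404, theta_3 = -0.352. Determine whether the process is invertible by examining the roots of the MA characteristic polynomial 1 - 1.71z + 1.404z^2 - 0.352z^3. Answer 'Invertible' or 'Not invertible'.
\text{Invertible}

The MA(q) characteristic polynomial is P(z) = 1 - 1.71z + 1.404z^2 - 0.352z^3.
Invertibility requires all roots to lie outside the unit circle, i.e. |z| > 1 for every root.
Degree 3: look for a simple real root z0 first, then factor out (1 - z/z0) and solve the remaining quadratic.
Testing z0 = 2.5: P(2.5) = 1 + (-1.71)(2.5) + (1.404)(2.5)^2 + (-0.352)(2.5)^3
  = 1 + (-4.275) + (8.775) + (-5.5) = 0.  So z_0 = 2.5 is a root, |z_0| = 2.5.
Divide out the factor (1 - 0.4 z) = (1 - z/z0) (since 1/z0 = 0.4):
  P(z) = (1 - 0.4 z)(1 + (-1.31) z + (0.88) z^2)
  [check: z-coef -1.31 - (0.4) = -1.71; z^2-coef 0.88 - (0.4)(-1.31) = 1.404; z^3-coef -(0.4)(0.88) = -0.352.]
Remaining roots from the quadratic factor 1 + (-1.31) z + (0.88) z^2:
  Set 1 + (-1.31) z + (0.88) z^2 = 0, i.e. a z^2 + b z + c = 0 with a = 0.88, b = -1.31, c = 1.
  Discriminant D = b^2 - 4ac = (-1.31)^2 - 4*(0.88)*1 = 1.7161 - (3.52) = -1.8039.
  D < 0, so the roots are the complex-conjugate pair z = (-b +/- i sqrt(-D)) / (2a) = 0.7443 +/- 0.7631i.
  For a conjugate pair |z|^2 = z * conj(z) = (product of roots) = c/a = 1/(0.88) = 1.136364, so |z| = sqrt(1.136364) = 1.066 for both roots.
Moduli of all roots: 2.5000, 1.0660, 1.0660.
All moduli strictly greater than 1? Yes.
Verdict: Invertible.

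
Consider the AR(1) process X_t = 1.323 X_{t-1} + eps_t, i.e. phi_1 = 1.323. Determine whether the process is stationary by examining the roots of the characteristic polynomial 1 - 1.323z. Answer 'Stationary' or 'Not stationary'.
\text{Not stationary}

The AR(p) characteristic polynomial is P(z) = 1 - 1.323z.
Stationarity requires all roots to lie outside the unit circle, i.e. |z| > 1 for every root.
This is linear in z: 1 + (-1.323) z = 0  =>  z = -1/(-1.323) = 0.755858,  |z| = 0.755858.
Moduli of all roots: 0.7559.
All moduli strictly greater than 1? No.
Verdict: Not stationary.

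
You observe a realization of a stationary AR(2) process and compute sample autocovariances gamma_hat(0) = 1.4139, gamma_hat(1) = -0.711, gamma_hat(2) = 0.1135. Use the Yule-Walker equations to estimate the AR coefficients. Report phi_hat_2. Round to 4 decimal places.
\hat\phi_{2} = -0.2310

The Yule-Walker equations for an AR(p) process read, in matrix form,
  Gamma_p phi = r_p,   with   (Gamma_p)_{ij} = gamma(|i - j|),
                       (r_p)_i = gamma(i),   i,j = 1..p.
Substitute the sample gammas (Toeplitz matrix and right-hand side of size 2):
  Gamma_p = [[1.4139, -0.711], [-0.711, 1.4139]]
  r_p     = [-0.711, 0.1135]
Written out:
  1.4139 phi_1 - 0.711 phi_2 = -0.711
  -0.711 phi_1 + 1.4139 phi_2 = 0.1135
Solve by Cramer's rule:
  det = gamma(0)^2 - gamma(1)^2 = (1.4139)^2 - (-0.711)^2 = 1.99911321 - 0.505521 = 1.49359221
  phi_hat_1 = [gamma(1) gamma(0) - gamma(1) gamma(2)] / det = [(-0.711)(1.4139) - (-0.711)(0.1135)] / 1.49359221 = -0.9245844 / 1.49359221 = -0.619
  phi_hat_2 = [gamma(0) gamma(2) - gamma(1)^2] / det = [(1.4139)(0.1135) - (-0.711)^2] / 1.49359221 = -0.34504335 / 1.49359221 = -0.231
So phi_hat = [-0.6190, -0.2310].
Therefore phi_hat_2 = -0.2310.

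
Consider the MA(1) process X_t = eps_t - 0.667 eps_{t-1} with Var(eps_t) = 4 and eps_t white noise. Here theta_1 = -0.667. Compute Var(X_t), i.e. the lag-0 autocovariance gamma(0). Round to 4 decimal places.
\gamma(0) = 5.7796

For an MA(q) process X_t = eps_t + sum_i theta_i eps_{t-i} with
Var(eps_t) = sigma^2, the variance is
  gamma(0) = sigma^2 * (1 + sum_i theta_i^2).
  sum_i theta_i^2 = (-0.667)^2 = 0.444889.
  gamma(0) = 4 * (1 + 0.444889) = 4 * 1.444889 = 5.779556, which rounds to 5.7796.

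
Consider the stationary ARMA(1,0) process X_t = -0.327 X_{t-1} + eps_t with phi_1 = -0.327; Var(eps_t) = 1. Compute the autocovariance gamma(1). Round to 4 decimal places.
\gamma(1) = -0.3662

Multiply the model equation by X_{t-k} and take expectations. With theta_0 = psi_0 = 1 and psi_j the MA(infinity) weights, this gives
  gamma(k) - sum_i phi_i gamma(k-i) = c_k,
  c_k = sigma^2 * sum_{j=k..q} theta_j psi_{j-k}   (c_k = 0 for k > q),
using gamma(-m) = gamma(m).
Pure AR (q = 0): c_0 = sigma^2 = 1, c_k = 0 for k >= 1.
Equations for k = 0 and k = 1 (AR order 1):
  gamma(0) = phi_1 gamma(1) + c_0
  gamma(1) = phi_1 gamma(0) + c_1
Substituting the second into the first: gamma(0) (1 - phi_1^2) = c_0 + phi_1 c_1, so
  gamma(0) = c_0 / (1 - phi_1^2) = 1 / (1 - (-0.327)^2) = 1 / 0.893071 = 1.119732.
  gamma(1) = phi_1 gamma(0) = (-0.327)(1.119732) = -0.366152.
Therefore gamma(1) = -0.3662 (to 4 decimal places).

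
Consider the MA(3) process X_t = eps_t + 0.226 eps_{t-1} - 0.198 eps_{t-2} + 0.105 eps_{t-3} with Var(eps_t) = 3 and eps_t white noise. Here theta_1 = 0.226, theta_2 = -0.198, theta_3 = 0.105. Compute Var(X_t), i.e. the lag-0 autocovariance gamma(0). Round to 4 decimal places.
\gamma(0) = 3.3039

For an MA(q) process X_t = eps_t + sum_i theta_i eps_{t-i} with
Var(eps_t) = sigma^2, the variance is
  gamma(0) = sigma^2 * (1 + sum_i theta_i^2).
  sum_i theta_i^2 = (0.226)^2 + (-0.198)^2 + (0.105)^2 = 0.051076 + 0.039204 + 0.011025 = 0.101305.
  gamma(0) = 3 * (1 + 0.101305) = 3 * 1.101305 = 3.303915, which rounds to 3.3039.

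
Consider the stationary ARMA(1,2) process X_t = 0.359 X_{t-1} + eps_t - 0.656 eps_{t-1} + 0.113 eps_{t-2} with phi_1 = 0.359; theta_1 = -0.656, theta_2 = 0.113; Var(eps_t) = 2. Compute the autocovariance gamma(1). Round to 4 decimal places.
\gamma(1) = -0.5978

Multiply the model equation by X_{t-k} and take expectations. With theta_0 = psi_0 = 1 and psi_j the MA(infinity) weights, this gives
  gamma(k) - sum_i phi_i gamma(k-i) = c_k,
  c_k = sigma^2 * sum_{j=k..q} theta_j psi_{j-k}   (c_k = 0 for k > q),
using gamma(-m) = gamma(m).
psi-weights needed (psi_j = theta_j + sum_i phi_i psi_{j-i}):
  psi_1 = theta_1 + phi_1 = -0.656 + (0.359) = -0.297
  psi_2 = theta_2 + phi_1 psi_1 = 0.113 + (0.359)(-0.297) = 0.006377
Right-hand sides:
  c_0 = sigma^2 (1 + theta_1 psi_1 + theta_2 psi_2) = 2 * (1 + (-0.656)(-0.297) + (0.113)(0.006377)) = 2 * 1.195553 = 2.391105
  c_1 = sigma^2 (theta_1 + theta_2 psi_1) = 2 * (-0.656 + (0.113)(-0.297)) = -1.379122
  c_2 = sigma^2 theta_2 = 2 * (0.113) = 0.226
Equations for k = 0 and k = 1 (AR order 1):
  gamma(0) = phi_1 gamma(1) + c_0
  gamma(1) = phi_1 gamma(0) + c_1
Substituting the second into the first: gamma(0) (1 - phi_1^2) = c_0 + phi_1 c_1, so
  gamma(0) = (c_0 + phi_1 c_1) / (1 - phi_1^2) = (2.391105 + (0.359)(-1.379122)) / (1 - (0.359)^2) = 1.896 / 0.871119 = 2.176511.
  gamma(1) = phi_1 gamma(0) + c_1 = (0.359)(2.176511) + (-1.379122) = -0.597754.
Therefore gamma(1) = -0.5978 (to 4 decimal places).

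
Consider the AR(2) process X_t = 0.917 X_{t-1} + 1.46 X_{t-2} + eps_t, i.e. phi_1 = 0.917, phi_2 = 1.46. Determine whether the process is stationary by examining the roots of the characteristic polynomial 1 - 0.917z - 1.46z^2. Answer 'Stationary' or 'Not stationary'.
\text{Not stationary}

The AR(p) characteristic polynomial is P(z) = 1 - 0.917z - 1.46z^2.
Stationarity requires all roots to lie outside the unit circle, i.e. |z| > 1 for every root.
Set 1 + (-0.917) z + (-1.46) z^2 = 0, i.e. a z^2 + b z + c = 0 with a = -1.46, b = -0.917, c = 1.
Discriminant D = b^2 - 4ac = (-0.917)^2 - 4*(-1.46)*1 = 0.840889 - (-5.84) = 6.680889.
D >= 0, so the roots are real: z = (-b +/- sqrt(D)) / (2a) = (0.917 +/- 2.584742) / (-2.92).
  z_1 = (0.917 + 2.584742) / (-2.92) = -1.1992,   |z_1| = 1.1992.
  z_2 = (0.917 - 2.584742) / (-2.92) = 0.5711,   |z_2| = 0.5711.
Moduli of all roots: 1.1992, 0.5711.
All moduli strictly greater than 1? No.
Verdict: Not stationary.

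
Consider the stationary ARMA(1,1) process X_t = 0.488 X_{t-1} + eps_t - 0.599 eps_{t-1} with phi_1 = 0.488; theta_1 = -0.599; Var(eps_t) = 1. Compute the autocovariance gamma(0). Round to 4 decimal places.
\gamma(0) = 1.0162

Multiply the model equation by X_{t-k} and take expectations. With theta_0 = psi_0 = 1 and psi_j the MA(infinity) weights, this gives
  gamma(k) - sum_i phi_i gamma(k-i) = c_k,
  c_k = sigma^2 * sum_{j=k..q} theta_j psi_{j-k}   (c_k = 0 for k > q),
using gamma(-m) = gamma(m).
psi-weights needed (psi_j = theta_j + sum_i phi_i psi_{j-i}):
  psi_1 = theta_1 + phi_1 = -0.599 + (0.488) = -0.111
Right-hand sides:
  c_0 = sigma^2 (1 + theta_1 psi_1) = 1 * (1 + (-0.599)(-0.111)) = 1 * 1.066489 = 1.066489
  c_1 = sigma^2 theta_1 = 1 * (-0.599) = -0.599
  c_2 = 0
Equations for k = 0 and k = 1 (AR order 1):
  gamma(0) = phi_1 gamma(1) + c_0
  gamma(1) = phi_1 gamma(0) + c_1
Substituting the second into the first: gamma(0) (1 - phi_1^2) = c_0 + phi_1 c_1, so
  gamma(0) = (c_0 + phi_1 c_1) / (1 - phi_1^2) = (1.066489 + (0.488)(-0.599)) / (1 - (0.488)^2) = 0.774177 / 0.761856 = 1.016172.
Therefore gamma(0) = 1.0162 (to 4 decimal places).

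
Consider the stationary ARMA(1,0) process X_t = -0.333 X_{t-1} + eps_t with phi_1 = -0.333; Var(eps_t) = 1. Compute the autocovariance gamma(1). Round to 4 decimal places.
\gamma(1) = -0.3745

Multiply the model equation by X_{t-k} and take expectations. With theta_0 = psi_0 = 1 and psi_j the MA(infinity) weights, this gives
  gamma(k) - sum_i phi_i gamma(k-i) = c_k,
  c_k = sigma^2 * sum_{j=k..q} theta_j psi_{j-k}   (c_k = 0 for k > q),
using gamma(-m) = gamma(m).
Pure AR (q = 0): c_0 = sigma^2 = 1, c_k = 0 for k >= 1.
Equations for k = 0 and k = 1 (AR order 1):
  gamma(0) = phi_1 gamma(1) + c_0
  gamma(1) = phi_1 gamma(0) + c_1
Substituting the second into the first: gamma(0) (1 - phi_1^2) = c_0 + phi_1 c_1, so
  gamma(0) = c_0 / (1 - phi_1^2) = 1 / (1 - (-0.333)^2) = 1 / 0.889111 = 1.124719.
  gamma(1) = phi_1 gamma(0) = (-0.333)(1.124719) = -0.374531.
Therefore gamma(1) = -0.3745 (to 4 decimal places).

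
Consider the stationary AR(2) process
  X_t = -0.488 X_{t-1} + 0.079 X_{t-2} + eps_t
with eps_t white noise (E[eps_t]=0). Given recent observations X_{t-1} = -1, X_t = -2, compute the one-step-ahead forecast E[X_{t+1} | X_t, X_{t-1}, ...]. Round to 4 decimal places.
E[X_{t+1} \mid \mathcal F_t] = 0.8970

For an AR(p) model X_t = c + sum_i phi_i X_{t-i} + eps_t, the
one-step-ahead conditional mean is
  E[X_{t+1} | X_t, ...] = c + sum_i phi_i X_{t+1-i}.
Substitute known values:
  E[X_{t+1} | ...] = (-0.488) * (-2) + (0.079) * (-1)
                   = 0.8970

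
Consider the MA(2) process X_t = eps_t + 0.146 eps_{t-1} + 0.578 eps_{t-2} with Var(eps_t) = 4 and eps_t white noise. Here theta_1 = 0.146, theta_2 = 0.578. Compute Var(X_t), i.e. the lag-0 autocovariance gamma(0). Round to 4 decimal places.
\gamma(0) = 5.4216

For an MA(q) process X_t = eps_t + sum_i theta_i eps_{t-i} with
Var(eps_t) = sigma^2, the variance is
  gamma(0) = sigma^2 * (1 + sum_i theta_i^2).
  sum_i theta_i^2 = (0.146)^2 + (0.578)^2 = 0.021316 + 0.334084 = 0.3554.
  gamma(0) = 4 * (1 + 0.3554) = 4 * 1.3554 = 5.4216.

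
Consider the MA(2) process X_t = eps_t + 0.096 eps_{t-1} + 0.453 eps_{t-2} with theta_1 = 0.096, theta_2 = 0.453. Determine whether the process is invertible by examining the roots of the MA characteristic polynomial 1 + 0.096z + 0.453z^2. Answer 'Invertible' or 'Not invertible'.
\text{Invertible}

The MA(q) characteristic polynomial is P(z) = 1 + 0.096z + 0.453z^2.
Invertibility requires all roots to lie outside the unit circle, i.e. |z| > 1 for every root.
Set 1 + (0.096) z + (0.453) z^2 = 0, i.e. a z^2 + b z + c = 0 with a = 0.453, b = 0.096, c = 1.
Discriminant D = b^2 - 4ac = (0.096)^2 - 4*(0.453)*1 = 0.009216 - (1.812) = -1.802784.
D < 0, so the roots are the complex-conjugate pair z = (-b +/- i sqrt(-D)) / (2a) = -0.106 +/- 1.482i.
For a conjugate pair |z|^2 = z * conj(z) = (product of roots) = c/a = 1/(0.453) = 2.207506, so |z| = sqrt(2.207506) = 1.4858 for both roots.
Moduli of all roots: 1.4858, 1.4858.
All moduli strictly greater than 1? Yes.
Verdict: Invertible.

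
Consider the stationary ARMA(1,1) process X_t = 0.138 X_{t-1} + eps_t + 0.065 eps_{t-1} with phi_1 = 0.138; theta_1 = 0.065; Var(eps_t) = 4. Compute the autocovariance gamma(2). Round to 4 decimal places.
\gamma(2) = 0.1153

Multiply the model equation by X_{t-k} and take expectations. With theta_0 = psi_0 = 1 and psi_j the MA(infinity) weights, this gives
  gamma(k) - sum_i phi_i gamma(k-i) = c_k,
  c_k = sigma^2 * sum_{j=k..q} theta_j psi_{j-k}   (c_k = 0 for k > q),
using gamma(-m) = gamma(m).
psi-weights needed (psi_j = theta_j + sum_i phi_i psi_{j-i}):
  psi_1 = theta_1 + phi_1 = 0.065 + (0.138) = 0.203
Right-hand sides:
  c_0 = sigma^2 (1 + theta_1 psi_1) = 4 * (1 + (0.065)(0.203)) = 4 * 1.013195 = 4.05278
  c_1 = sigma^2 theta_1 = 4 * (0.065) = 0.26
  c_2 = 0
Equations for k = 0 and k = 1 (AR order 1):
  gamma(0) = phi_1 gamma(1) + c_0
  gamma(1) = phi_1 gamma(0) + c_1
Substituting the second into the first: gamma(0) (1 - phi_1^2) = c_0 + phi_1 c_1, so
  gamma(0) = (c_0 + phi_1 c_1) / (1 - phi_1^2) = (4.05278 + (0.138)(0.26)) / (1 - (0.138)^2) = 4.08866 / 0.980956 = 4.168036.
  gamma(1) = phi_1 gamma(0) + c_1 = (0.138)(4.168036) + (0.26) = 0.835189.
For k = 2 (> q): gamma(2) = phi_1 gamma(1) = (0.138)(0.835189) = 0.115256.
Therefore gamma(2) = 0.1153 (to 4 decimal places).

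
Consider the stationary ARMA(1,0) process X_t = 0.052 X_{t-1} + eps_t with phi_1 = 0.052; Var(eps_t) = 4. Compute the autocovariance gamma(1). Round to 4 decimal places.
\gamma(1) = 0.2086

Multiply the model equation by X_{t-k} and take expectations. With theta_0 = psi_0 = 1 and psi_j the MA(infinity) weights, this gives
  gamma(k) - sum_i phi_i gamma(k-i) = c_k,
  c_k = sigma^2 * sum_{j=k..q} theta_j psi_{j-k}   (c_k = 0 for k > q),
using gamma(-m) = gamma(m).
Pure AR (q = 0): c_0 = sigma^2 = 4, c_k = 0 for k >= 1.
Equations for k = 0 and k = 1 (AR order 1):
  gamma(0) = phi_1 gamma(1) + c_0
  gamma(1) = phi_1 gamma(0) + c_1
Substituting the second into the first: gamma(0) (1 - phi_1^2) = c_0 + phi_1 c_1, so
  gamma(0) = c_0 / (1 - phi_1^2) = 4 / (1 - (0.052)^2) = 4 / 0.997296 = 4.010845.
  gamma(1) = phi_1 gamma(0) = (0.052)(4.010845) = 0.208564.
Therefore gamma(1) = 0.2086 (to 4 decimal places).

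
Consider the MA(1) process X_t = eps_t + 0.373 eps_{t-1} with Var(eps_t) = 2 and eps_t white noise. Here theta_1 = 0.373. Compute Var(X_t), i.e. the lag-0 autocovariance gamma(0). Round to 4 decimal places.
\gamma(0) = 2.2783

For an MA(q) process X_t = eps_t + sum_i theta_i eps_{t-i} with
Var(eps_t) = sigma^2, the variance is
  gamma(0) = sigma^2 * (1 + sum_i theta_i^2).
  sum_i theta_i^2 = (0.373)^2 = 0.139129.
  gamma(0) = 2 * (1 + 0.139129) = 2 * 1.139129 = 2.278258, which rounds to 2.2783.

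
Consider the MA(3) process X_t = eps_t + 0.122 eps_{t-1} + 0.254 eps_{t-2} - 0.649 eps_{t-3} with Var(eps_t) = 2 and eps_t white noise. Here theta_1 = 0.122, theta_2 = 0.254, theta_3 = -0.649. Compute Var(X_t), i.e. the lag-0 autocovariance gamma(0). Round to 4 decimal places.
\gamma(0) = 3.0012

For an MA(q) process X_t = eps_t + sum_i theta_i eps_{t-i} with
Var(eps_t) = sigma^2, the variance is
  gamma(0) = sigma^2 * (1 + sum_i theta_i^2).
  sum_i theta_i^2 = (0.122)^2 + (0.254)^2 + (-0.649)^2 = 0.014884 + 0.064516 + 0.421201 = 0.500601.
  gamma(0) = 2 * (1 + 0.500601) = 2 * 1.500601 = 3.001202, which rounds to 3.0012.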